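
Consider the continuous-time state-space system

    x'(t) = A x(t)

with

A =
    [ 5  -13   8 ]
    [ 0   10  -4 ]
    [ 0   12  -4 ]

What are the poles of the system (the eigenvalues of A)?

det(sI - A) = s^3 - (tr A)s^2 + (M11 + M22 + M33)s - det A, where Mii is the 2×2 principal minor of A obtained by deleting row i and column i.
tr A = 5 + 10 + (-4) = 11; M11 = 10·(-4) - (-4)·12 = -40 - (-48) = 8; M22 = 5·(-4) - 8·0 = -20 - 0 = -20; M33 = 5·10 - (-13)·0 = 50 - 0 = 50; sum of minors = 38.
det A = 5·(10·(-4) - (-4)·12) - (-13)·(0·(-4) - (-4)·0) + 8·(0·12 - 10·0) = 5·8 - (-13)·0 + 8·0 = 40.
So p(s) = det(sI - A) = s^3 - 11s^2 + 38s - 40.
Rational-root test: any integer root divides -40. Testing small divisors, s = 2 works: p(2) = 8 + (-44) + 76 + (-40) = 0, so (s - 2) is a factor.
Dividing, p(s) = (s - 2)(s^2 - 9s + 20).
Factor s^2 - 9s + 20: two numbers with sum 9 and product 20 are 5 and 4, so s^2 - 9s + 20 = (s - 5)(s - 4).
Hence p(s) = (s - 5) (s - 4) (s - 2), with roots 2, 4, 5.
At least one eigenvalue has non-negative real part, so the system is not asymptotically stable.

2, 4, 5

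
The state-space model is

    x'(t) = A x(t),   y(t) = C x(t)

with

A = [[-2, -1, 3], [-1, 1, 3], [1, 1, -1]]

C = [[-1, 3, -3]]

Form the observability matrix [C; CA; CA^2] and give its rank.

CA = [[-4, 1, 9]]
CA^2 = [[16, 14, -18]]
Observability matrix O = [C; CA; CA^2] = [[-1, 3, -3], [-4, 1, 9], [16, 14, -18]]
det(O) = (-1)·(1·(-18) - 9·14) - 3·((-4)·(-18) - 9·16) + (-3)·((-4)·14 - 1·16) = (-1)·(-144) - 3·(-72) + (-3)·(-72) = 576 ≠ 0, so rank(O) = 3.
rank(O) = 3 = n, so the pair (A, C) is completely observable.

3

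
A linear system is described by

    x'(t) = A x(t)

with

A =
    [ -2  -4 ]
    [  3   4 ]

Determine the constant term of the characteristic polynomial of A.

4

For a 2×2 matrix, det(sI - A) = s^2 - (tr A)s + det A.
tr A = 2, det A = 4.
So p(s) = s^2 - 2s + 4.
The constant term is 4.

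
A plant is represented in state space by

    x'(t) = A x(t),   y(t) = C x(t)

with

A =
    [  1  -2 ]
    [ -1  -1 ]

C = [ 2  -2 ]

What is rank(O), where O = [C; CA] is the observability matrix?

2

CA = [[4, -2]]
Observability matrix O = [C; CA] = [[2, -2], [4, -2]]
det(O) = 2·(-2) - (-2)·4 = -4 - (-8) = 4 ≠ 0, so rank(O) = 2.
rank(O) = 2 = n, so the pair (A, C) is completely observable.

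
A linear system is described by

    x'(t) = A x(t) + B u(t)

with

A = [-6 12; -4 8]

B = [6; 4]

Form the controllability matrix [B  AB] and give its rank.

1

AB = [[12], [8]]
Controllability matrix C = [B  AB] = [[6, 12], [4, 8]]
Every column of C is a scalar multiple of column 1 = [6, 4] (multipliers 1, 2), so the columns span a one-dimensional space.
C ≠ 0, hence rank(C) = 1.
rank(C) = 1 < n = 2, so the pair (A, B) is not completely controllable.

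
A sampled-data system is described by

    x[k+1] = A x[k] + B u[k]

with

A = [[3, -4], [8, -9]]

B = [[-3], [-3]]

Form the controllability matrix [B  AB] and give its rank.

AB = [[3], [3]]
Controllability matrix C = [B  AB] = [[-3, 3], [-3, 3]]
Every column of C is a scalar multiple of column 1 = [-3, -3] (multipliers 1, -1), so the columns span a one-dimensional space.
C ≠ 0, hence rank(C) = 1.
rank(C) = 1 < n = 2, so the pair (A, B) is not completely controllable.

1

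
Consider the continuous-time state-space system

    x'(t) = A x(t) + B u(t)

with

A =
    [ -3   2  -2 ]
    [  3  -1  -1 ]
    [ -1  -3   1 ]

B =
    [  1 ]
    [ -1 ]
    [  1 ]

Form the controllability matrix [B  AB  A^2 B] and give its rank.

AB = [[-7], [3], [3]]
A^2B = [[21], [-27], [1]]
Controllability matrix C = [B  AB  A^2B] = [[1, -7, 21], [-1, 3, -27], [1, 3, 1]]
det(C) = 1·(3·1 - (-27)·3) - (-7)·((-1)·1 - (-27)·1) + 21·((-1)·3 - 3·1) = 1·84 - (-7)·26 + 21·(-6) = 140 ≠ 0, so rank(C) = 3.
rank(C) = 3 = n, so the pair (A, B) is completely controllable.

3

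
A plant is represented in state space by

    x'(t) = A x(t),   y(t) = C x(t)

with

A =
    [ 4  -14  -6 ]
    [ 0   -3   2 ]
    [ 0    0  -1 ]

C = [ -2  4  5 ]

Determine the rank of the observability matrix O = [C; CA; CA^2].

CA = [[-8, 16, 15]]
CA^2 = [[-32, 64, 65]]
Observability matrix O = [C; CA; CA^2] = [[-2, 4, 5], [-8, 16, 15], [-32, 64, 65]]
The columns c1, c2, c3 of O are linearly dependent: 2·c1 + c2 = 0 (check each entry), so rank(O) ≤ 2.
The 2×2 minor from rows 1, 2, columns 1, 3 is (-2)·15 - 5·(-8) = -30 - (-40) = 10 ≠ 0, so rank(O) = 2.
rank(O) = 2 < n = 3, so the pair (A, C) is not completely observable.

2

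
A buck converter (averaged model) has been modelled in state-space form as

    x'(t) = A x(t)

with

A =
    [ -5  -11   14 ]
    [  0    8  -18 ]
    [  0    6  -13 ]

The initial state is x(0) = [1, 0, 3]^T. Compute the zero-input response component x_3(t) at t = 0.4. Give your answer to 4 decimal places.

det(sI - A) = s^3 - (tr A)s^2 + (M11 + M22 + M33)s - det A, where Mii is the 2×2 principal minor of A obtained by deleting row i and column i.
tr A = (-5) + 8 + (-13) = -10; M11 = 8·(-13) - (-18)·6 = -104 - (-108) = 4; M22 = (-5)·(-13) - 14·0 = 65 - 0 = 65; M33 = (-5)·8 - (-11)·0 = -40 - 0 = -40; sum of minors = 29.
det A = (-5)·(8·(-13) - (-18)·6) - (-11)·(0·(-13) - (-18)·0) + 14·(0·6 - 8·0) = (-5)·4 - (-11)·0 + 14·0 = -20.
So p(s) = det(sI - A) = s^3 + 10s^2 + 29s + 20.
Rational-root test: any integer root divides 20. Testing small divisors, s = -1 works: p(-1) = -1 + 10 + (-29) + 20 = 0, so (s + 1) is a factor.
Dividing, p(s) = (s + 1)(s^2 + 9s + 20).
Factor s^2 + 9s + 20: two numbers with sum -9 and product 20 are -4 and -5, so s^2 + 9s + 20 = (s + 4)(s + 5).
Hence p(s) = (s + 1) (s + 4) (s + 5), with roots -5, -4, -1.
The eigenvalues -5, -4, -1 are distinct and real, so A is diagonalisable and x(t) = e^{At} x(0) = V diag(e^{λ_i t}) V^{-1} x(0), where the columns of V are the eigenvectors.
λ = -5: A - (-5)I = [[0, -11, 14], [0, 13, -18], [0, 6, -8]]. v must be orthogonal to every row; (row 1) × (row 2) = [16, 0, 0], so take v_1 = [1, 0, 0]^T.
λ = -4: A - (-4)I = [[-1, -11, 14], [0, 12, -18], [0, 6, -9]]. v must be orthogonal to every row; (row 1) × (row 2) = [30, -18, -12], so take v_2 = [5, -3, -2]^T.
λ = -1: A - (-1)I = [[-4, -11, 14], [0, 9, -18], [0, 6, -12]]. v must be orthogonal to every row; (row 1) × (row 2) = [72, -72, -36], so take v_3 = [-2, 2, 1]^T.
V = [v_1 v_2 v_3] = [[1, 5, -2], [0, -3, 2], [0, -2, 1]] has det V = 1, so V^{-1} = adj(V)/det V = [[1, -1, 4], [0, 1, -2], [0, 2, -3]].
Modal coordinates z(0) = V^{-1} x(0): 1·1 + (-1)·0 + 4·3 = 13; 0·1 + 1·0 + (-2)·3 = -6; 0·1 + 2·0 + (-3)·3 = -9; so z(0) = [13, -6, -9]^T.
x_3(t) = Σ_i (v_i)_3 · z_i(0) · e^{λ_i t} (row 3 of V times the modal terms).
x_3(0.4) = 0·13·e^{-5·0.4} + (-2)·(-6)·e^{-4·0.4} + 1·(-9)·e^{-1·0.4} = 0·0.135335 + 12·0.201897 + (-9)·0.670320 = -3.6101.

-3.6101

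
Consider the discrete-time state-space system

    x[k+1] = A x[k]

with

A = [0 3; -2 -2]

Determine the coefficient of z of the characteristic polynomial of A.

For a 2×2 matrix, det(zI - A) = z^2 - (tr A)z + det A.
tr A = -2, det A = 6.
So p(z) = z^2 + 2z + 6.
The coefficient of z is 2.

2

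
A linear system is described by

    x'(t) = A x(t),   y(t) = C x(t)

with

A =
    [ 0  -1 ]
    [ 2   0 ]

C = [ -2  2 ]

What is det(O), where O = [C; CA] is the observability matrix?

CA = [[4, 2]]
Observability matrix O = [C; CA] = [[-2, 2], [4, 2]]
det(O) = (-2)·2 - 2·4 = -4 - 8 = -12
Since det(O) ≠ 0, rank(O) = 2 and the system is completely observable.

-12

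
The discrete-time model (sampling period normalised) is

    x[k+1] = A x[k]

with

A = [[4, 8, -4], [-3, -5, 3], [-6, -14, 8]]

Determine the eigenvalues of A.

det(zI - A) = z^3 - (tr A)z^2 + (M11 + M22 + M33)z - det A, where Mii is the 2×2 principal minor of A obtained by deleting row i and column i.
tr A = 4 + (-5) + 8 = 7; M11 = (-5)·8 - 3·(-14) = -40 - (-42) = 2; M22 = 4·8 - (-4)·(-6) = 32 - 24 = 8; M33 = 4·(-5) - 8·(-3) = -20 - (-24) = 4; sum of minors = 14.
det A = 4·((-5)·8 - 3·(-14)) - 8·((-3)·8 - 3·(-6)) + (-4)·((-3)·(-14) - (-5)·(-6)) = 4·2 - 8·(-6) + (-4)·12 = 8.
So p(z) = det(zI - A) = z^3 - 7z^2 + 14z - 8.
Rational-root test: any integer root divides -8. Testing small divisors, z = 1 works: p(1) = 1 + (-7) + 14 + (-8) = 0, so (z - 1) is a factor.
Dividing, p(z) = (z - 1)(z^2 - 6z + 8).
Factor z^2 - 6z + 8: two numbers with sum 6 and product 8 are 4 and 2, so z^2 - 6z + 8 = (z - 4)(z - 2).
Hence p(z) = (z - 4) (z - 2) (z - 1), with roots 1, 2, 4.

1, 2, 4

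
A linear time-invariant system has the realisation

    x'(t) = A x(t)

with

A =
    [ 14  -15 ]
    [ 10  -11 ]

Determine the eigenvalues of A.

-1, 4

det(sI - A) = s^2 - (tr A)s + det A, with tr A = 14 + (-11) = 3 and det A = 14·(-11) - (-15)·10 = -154 - (-150) = -4.
So p(s) = det(sI - A) = s^2 - 3s - 4.
Factor s^2 - 3s - 4: two numbers with sum 3 and product -4 are 4 and -1, so s^2 - 3s - 4 = (s - 4)(s + 1).
Hence p(s) = (s - 4) (s + 1), with roots -1, 4.
At least one eigenvalue has non-negative real part, so the system is not asymptotically stable.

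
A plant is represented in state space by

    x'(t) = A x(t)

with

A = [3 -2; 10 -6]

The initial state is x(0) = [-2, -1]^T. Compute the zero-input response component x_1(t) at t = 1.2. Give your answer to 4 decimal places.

-1.8652

det(sI - A) = s^2 - (tr A)s + det A, with tr A = 3 + (-6) = -3 and det A = 3·(-6) - (-2)·10 = -18 - (-20) = 2.
So p(s) = det(sI - A) = s^2 + 3s + 2.
Factor s^2 + 3s + 2: two numbers with sum -3 and product 2 are -1 and -2, so s^2 + 3s + 2 = (s + 1)(s + 2).
Hence p(s) = (s + 1) (s + 2), with roots -2, -1.
The eigenvalues -2, -1 are distinct and real, so A is diagonalisable and x(t) = e^{At} x(0) = V diag(e^{λ_i t}) V^{-1} x(0), where the columns of V are the eigenvectors.
λ = -2: A - (-2)I = [[5, -2], [10, -4]]. Row 1 gives 5·v1 + (-2)·v2 = 0, so take v_1 = [2, 5]^T.
λ = -1: A - (-1)I = [[4, -2], [10, -5]]. Row 1 gives 4·v1 + (-2)·v2 = 0, so take v_2 = [-1, -2]^T.
V = [v_1 v_2] = [[2, -1], [5, -2]] has det V = 1, so V^{-1} = adj(V)/det V = [[-2, 1], [-5, 2]].
Modal coordinates z(0) = V^{-1} x(0): (-2)·(-2) + 1·(-1) = 3; (-5)·(-2) + 2·(-1) = 8; so z(0) = [3, 8]^T.
x_1(t) = Σ_i (v_i)_1 · z_i(0) · e^{λ_i t} (row 1 of V times the modal terms).
x_1(1.2) = 2·3·e^{-2·1.2} + (-1)·8·e^{-1·1.2} = 6·0.090718 + (-8)·0.301194 = -1.8652.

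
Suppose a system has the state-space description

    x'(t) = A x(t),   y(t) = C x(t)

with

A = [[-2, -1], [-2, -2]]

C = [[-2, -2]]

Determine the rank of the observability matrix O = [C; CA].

2

CA = [[8, 6]]
Observability matrix O = [C; CA] = [[-2, -2], [8, 6]]
det(O) = (-2)·6 - (-2)·8 = -12 - (-16) = 4 ≠ 0, so rank(O) = 2.
rank(O) = 2 = n, so the pair (A, C) is completely observable.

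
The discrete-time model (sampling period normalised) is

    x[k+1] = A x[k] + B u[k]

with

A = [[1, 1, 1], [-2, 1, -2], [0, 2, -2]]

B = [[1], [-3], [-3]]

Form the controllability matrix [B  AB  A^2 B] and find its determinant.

125

AB = [[-5], [1], [0]]
A^2B = [[-4], [11], [2]]
Controllability matrix C = [B  AB  A^2B] = [[1, -5, -4], [-3, 1, 11], [-3, 0, 2]]
Expanding along the first row, det(C) = 1·(1·2 - 11·0) - (-5)·((-3)·2 - 11·(-3)) + (-4)·((-3)·0 - 1·(-3)) = 1·2 - (-5)·27 + (-4)·3 = 125
Since det(C) ≠ 0, rank(C) = 3 and the system is completely controllable.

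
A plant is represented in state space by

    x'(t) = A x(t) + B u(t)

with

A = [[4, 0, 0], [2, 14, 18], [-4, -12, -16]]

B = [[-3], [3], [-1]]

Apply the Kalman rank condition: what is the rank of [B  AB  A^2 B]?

2

AB = [[-12], [18], [-8]]
A^2B = [[-48], [84], [-40]]
Controllability matrix C = [B  AB  A^2B] = [[-3, -12, -48], [3, 18, 84], [-1, -8, -40]]
The rows r1, r2, r3 of C are linearly dependent: r1 + 2·r2 + 3·r3 = 0 (check each entry), so rank(C) ≤ 2.
The 2×2 minor from rows 1, 2, columns 1, 2 is (-3)·18 - (-12)·3 = -54 - (-36) = -18 ≠ 0, so rank(C) = 2.
rank(C) = 2 < n = 3, so the pair (A, B) is not completely controllable.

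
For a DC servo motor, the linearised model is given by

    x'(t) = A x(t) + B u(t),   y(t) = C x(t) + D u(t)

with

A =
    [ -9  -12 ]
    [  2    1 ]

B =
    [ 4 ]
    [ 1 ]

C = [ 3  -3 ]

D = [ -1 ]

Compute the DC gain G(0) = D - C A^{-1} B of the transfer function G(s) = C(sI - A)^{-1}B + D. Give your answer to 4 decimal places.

-7.6000

G(0) = C(-A)^{-1}B + D = -C A^{-1} B + D.
det A = 15, so A^{-1} = (1/15)·adj(A) = [[1/15, 4/5], [-2/15, -3/5]]
A^{-1} B = [16/15, -17/15]^T
C A^{-1} B = 33/5
G(0) = D - C A^{-1} B = -1 - (33/5) = -38/5 ≈ -7.6000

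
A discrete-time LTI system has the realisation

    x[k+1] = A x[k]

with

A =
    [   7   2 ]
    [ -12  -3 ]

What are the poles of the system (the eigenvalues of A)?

1, 3

det(zI - A) = z^2 - (tr A)z + det A, with tr A = 7 + (-3) = 4 and det A = 7·(-3) - 2·(-12) = -21 - (-24) = 3.
So p(z) = det(zI - A) = z^2 - 4z + 3.
Factor z^2 - 4z + 3: two numbers with sum 4 and product 3 are 3 and 1, so z^2 - 4z + 3 = (z - 3)(z - 1).
Hence p(z) = (z - 3) (z - 1), with roots 1, 3.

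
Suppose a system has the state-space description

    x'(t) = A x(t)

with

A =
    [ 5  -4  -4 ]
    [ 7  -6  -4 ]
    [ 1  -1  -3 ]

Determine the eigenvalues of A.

-3, -2, 1

det(sI - A) = s^3 - (tr A)s^2 + (M11 + M22 + M33)s - det A, where Mii is the 2×2 principal minor of A obtained by deleting row i and column i.
tr A = 5 + (-6) + (-3) = -4; M11 = (-6)·(-3) - (-4)·(-1) = 18 - 4 = 14; M22 = 5·(-3) - (-4)·1 = -15 - (-4) = -11; M33 = 5·(-6) - (-4)·7 = -30 - (-28) = -2; sum of minors = 1.
det A = 5·((-6)·(-3) - (-4)·(-1)) - (-4)·(7·(-3) - (-4)·1) + (-4)·(7·(-1) - (-6)·1) = 5·14 - (-4)·(-17) + (-4)·(-1) = 6.
So p(s) = det(sI - A) = s^3 + 4s^2 + s - 6.
Rational-root test: any integer root divides -6. Testing small divisors, s = 1 works: p(1) = 1 + 4 + 1 + (-6) = 0, so (s - 1) is a factor.
Dividing, p(s) = (s - 1)(s^2 + 5s + 6).
Factor s^2 + 5s + 6: two numbers with sum -5 and product 6 are -2 and -3, so s^2 + 5s + 6 = (s + 2)(s + 3).
Hence p(s) = (s - 1) (s + 2) (s + 3), with roots -3, -2, 1.
At least one eigenvalue has non-negative real part, so the system is not asymptotically stable.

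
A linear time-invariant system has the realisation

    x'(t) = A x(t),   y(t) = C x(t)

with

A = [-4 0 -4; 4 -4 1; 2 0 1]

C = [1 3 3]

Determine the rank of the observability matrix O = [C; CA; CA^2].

3

CA = [[14, -12, 2]]
CA^2 = [[-100, 48, -66]]
Observability matrix O = [C; CA; CA^2] = [[1, 3, 3], [14, -12, 2], [-100, 48, -66]]
det(O) = 1·((-12)·(-66) - 2·48) - 3·(14·(-66) - 2·(-100)) + 3·(14·48 - (-12)·(-100)) = 1·696 - 3·(-724) + 3·(-528) = 1284 ≠ 0, so rank(O) = 3.
rank(O) = 3 = n, so the pair (A, C) is completely observable.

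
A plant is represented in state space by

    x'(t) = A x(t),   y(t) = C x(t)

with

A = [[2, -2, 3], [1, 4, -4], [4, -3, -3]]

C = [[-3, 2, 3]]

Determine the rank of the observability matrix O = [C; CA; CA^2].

CA = [[8, 5, -26]]
CA^2 = [[-83, 82, 82]]
Observability matrix O = [C; CA; CA^2] = [[-3, 2, 3], [8, 5, -26], [-83, 82, 82]]
det(O) = (-3)·(5·82 - (-26)·82) - 2·(8·82 - (-26)·(-83)) + 3·(8·82 - 5·(-83)) = (-3)·2542 - 2·(-1502) + 3·1071 = -1409 ≠ 0, so rank(O) = 3.
rank(O) = 3 = n, so the pair (A, C) is completely observable.

3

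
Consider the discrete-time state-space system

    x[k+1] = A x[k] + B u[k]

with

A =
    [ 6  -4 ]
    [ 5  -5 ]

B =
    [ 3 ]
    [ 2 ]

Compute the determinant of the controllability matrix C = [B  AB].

AB = [[10], [5]]
Controllability matrix C = [B  AB] = [[3, 10], [2, 5]]
det(C) = 3·5 - 10·2 = 15 - 20 = -5
Since det(C) ≠ 0, rank(C) = 2 and the system is completely controllable.

-5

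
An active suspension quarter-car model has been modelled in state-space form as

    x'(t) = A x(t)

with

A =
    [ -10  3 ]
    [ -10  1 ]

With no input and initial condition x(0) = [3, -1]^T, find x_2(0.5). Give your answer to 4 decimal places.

-1.9991

det(sI - A) = s^2 - (tr A)s + det A, with tr A = (-10) + 1 = -9 and det A = (-10)·1 - 3·(-10) = -10 - (-30) = 20.
So p(s) = det(sI - A) = s^2 + 9s + 20.
Factor s^2 + 9s + 20: two numbers with sum -9 and product 20 are -4 and -5, so s^2 + 9s + 20 = (s + 4)(s + 5).
Hence p(s) = (s + 4) (s + 5), with roots -5, -4.
The eigenvalues -5, -4 are distinct and real, so A is diagonalisable and x(t) = e^{At} x(0) = V diag(e^{λ_i t}) V^{-1} x(0), where the columns of V are the eigenvectors.
λ = -5: A - (-5)I = [[-5, 3], [-10, 6]]. Row 1 gives (-5)·v1 + 3·v2 = 0, so take v_1 = [3, 5]^T.
λ = -4: A - (-4)I = [[-6, 3], [-10, 5]]. Row 1 gives (-6)·v1 + 3·v2 = 0, so take v_2 = [1, 2]^T.
V = [v_1 v_2] = [[3, 1], [5, 2]] has det V = 1, so V^{-1} = adj(V)/det V = [[2, -1], [-5, 3]].
Modal coordinates z(0) = V^{-1} x(0): 2·3 + (-1)·(-1) = 7; (-5)·3 + 3·(-1) = -18; so z(0) = [7, -18]^T.
x_2(t) = Σ_i (v_i)_2 · z_i(0) · e^{λ_i t} (row 2 of V times the modal terms).
x_2(0.5) = 5·7·e^{-5·0.5} + 2·(-18)·e^{-4·0.5} = 35·0.082085 + (-36)·0.135335 = -1.9991.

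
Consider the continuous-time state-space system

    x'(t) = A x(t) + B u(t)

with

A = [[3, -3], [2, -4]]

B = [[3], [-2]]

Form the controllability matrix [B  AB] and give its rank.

2

AB = [[15], [14]]
Controllability matrix C = [B  AB] = [[3, 15], [-2, 14]]
det(C) = 3·14 - 15·(-2) = 42 - (-30) = 72 ≠ 0, so rank(C) = 2.
rank(C) = 2 = n, so the pair (A, B) is completely controllable.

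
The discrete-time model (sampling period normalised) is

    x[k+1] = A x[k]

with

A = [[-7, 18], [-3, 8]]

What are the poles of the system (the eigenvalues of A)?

det(zI - A) = z^2 - (tr A)z + det A, with tr A = (-7) + 8 = 1 and det A = (-7)·8 - 18·(-3) = -56 - (-54) = -2.
So p(z) = det(zI - A) = z^2 - z - 2.
Factor z^2 - z - 2: two numbers with sum 1 and product -2 are 2 and -1, so z^2 - z - 2 = (z - 2)(z + 1).
Hence p(z) = (z - 2) (z + 1), with roots -1, 2.

-1, 2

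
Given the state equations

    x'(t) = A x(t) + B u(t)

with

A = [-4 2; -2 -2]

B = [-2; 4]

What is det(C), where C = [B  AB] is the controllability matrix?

AB = [[16], [-4]]
Controllability matrix C = [B  AB] = [[-2, 16], [4, -4]]
det(C) = (-2)·(-4) - 16·4 = 8 - 64 = -56
Since det(C) ≠ 0, rank(C) = 2 and the system is completely controllable.

-56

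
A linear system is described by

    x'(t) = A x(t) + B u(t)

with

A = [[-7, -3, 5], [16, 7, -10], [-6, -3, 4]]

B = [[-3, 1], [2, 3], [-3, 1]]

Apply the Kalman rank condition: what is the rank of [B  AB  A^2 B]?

2

AB = [[0, -11], [-4, 27], [0, -11]]
A^2B = [[12, -59], [-28, 123], [12, -59]]
Controllability matrix C = [B  AB  A^2B] = [[-3, 1, 0, -11, 12, -59], [2, 3, -4, 27, -28, 123], [-3, 1, 0, -11, 12, -59]]
The rows r1, r2, r3 of C are linearly dependent: -r1 + r3 = 0 (check each entry), so rank(C) ≤ 2.
The 2×2 minor from rows 1, 2, columns 1, 2 is (-3)·3 - 1·2 = -9 - 2 = -11 ≠ 0, so rank(C) = 2.
rank(C) = 2 < n = 3, so the pair (A, B) is not completely controllable.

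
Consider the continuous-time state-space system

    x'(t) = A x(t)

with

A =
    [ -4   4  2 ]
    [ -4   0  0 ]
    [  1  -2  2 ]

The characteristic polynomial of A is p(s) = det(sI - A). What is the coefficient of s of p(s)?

Expand det(sI - A) for the 3×3 matrix.
p(s) = s^3 + 2s^2 + 6s - 48.
(Check: constant term = det(-A) = (-1)^3 det A = -48; coefficient of s^2 = -tr A = 2.)
The coefficient of s is 6.

6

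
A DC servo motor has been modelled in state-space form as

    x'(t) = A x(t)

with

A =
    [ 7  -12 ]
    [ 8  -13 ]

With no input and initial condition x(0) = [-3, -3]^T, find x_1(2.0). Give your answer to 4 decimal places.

det(sI - A) = s^2 - (tr A)s + det A, with tr A = 7 + (-13) = -6 and det A = 7·(-13) - (-12)·8 = -91 - (-96) = 5.
So p(s) = det(sI - A) = s^2 + 6s + 5.
Factor s^2 + 6s + 5: two numbers with sum -6 and product 5 are -1 and -5, so s^2 + 6s + 5 = (s + 1)(s + 5).
Hence p(s) = (s + 1) (s + 5), with roots -5, -1.
The eigenvalues -5, -1 are distinct and real, so A is diagonalisable and x(t) = e^{At} x(0) = V diag(e^{λ_i t}) V^{-1} x(0), where the columns of V are the eigenvectors.
λ = -5: A - (-5)I = [[12, -12], [8, -8]]. Row 1 gives 12·v1 + (-12)·v2 = 0, so take v_1 = [1, 1]^T.
λ = -1: A - (-1)I = [[8, -12], [8, -12]]. Row 1 gives 8·v1 + (-12)·v2 = 0, so take v_2 = [3, 2]^T.
V = [v_1 v_2] = [[1, 3], [1, 2]] has det V = -1, so V^{-1} = adj(V)/det V = [[-2, 3], [1, -1]].
Modal coordinates z(0) = V^{-1} x(0): (-2)·(-3) + 3·(-3) = -3; 1·(-3) + (-1)·(-3) = 0; so z(0) = [-3, 0]^T.
x_1(t) = Σ_i (v_i)_1 · z_i(0) · e^{λ_i t} (row 1 of V times the modal terms).
x_1(2.0) = 1·(-3)·e^{-5·2.0} + 3·0·e^{-1·2.0} = (-3)·0.000045 + 0·0.135335 = -0.0001.

-0.0001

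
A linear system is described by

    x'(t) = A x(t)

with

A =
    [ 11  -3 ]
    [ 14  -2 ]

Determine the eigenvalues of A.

det(sI - A) = s^2 - (tr A)s + det A, with tr A = 11 + (-2) = 9 and det A = 11·(-2) - (-3)·14 = -22 - (-42) = 20.
So p(s) = det(sI - A) = s^2 - 9s + 20.
Factor s^2 - 9s + 20: two numbers with sum 9 and product 20 are 5 and 4, so s^2 - 9s + 20 = (s - 5)(s - 4).
Hence p(s) = (s - 5) (s - 4), with roots 4, 5.
At least one eigenvalue has non-negative real part, so the system is not asymptotically stable.

4, 5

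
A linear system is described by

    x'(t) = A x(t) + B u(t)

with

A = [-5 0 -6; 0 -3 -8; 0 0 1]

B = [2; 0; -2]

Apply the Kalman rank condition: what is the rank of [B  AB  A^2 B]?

AB = [[2], [16], [-2]]
A^2B = [[2], [-32], [-2]]
Controllability matrix C = [B  AB  A^2B] = [[2, 2, 2], [0, 16, -32], [-2, -2, -2]]
The rows r1, r2, r3 of C are linearly dependent: r1 + r3 = 0 (check each entry), so rank(C) ≤ 2.
The 2×2 minor from rows 1, 2, columns 1, 2 is 2·16 - 2·0 = 32 - 0 = 32 ≠ 0, so rank(C) = 2.
rank(C) = 2 < n = 3, so the pair (A, B) is not completely controllable.

2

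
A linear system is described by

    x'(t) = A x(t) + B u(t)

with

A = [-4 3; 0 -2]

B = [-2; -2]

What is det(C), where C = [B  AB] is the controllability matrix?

AB = [[2], [4]]
Controllability matrix C = [B  AB] = [[-2, 2], [-2, 4]]
det(C) = (-2)·4 - 2·(-2) = -8 - (-4) = -4
Since det(C) ≠ 0, rank(C) = 2 and the system is completely controllable.

-4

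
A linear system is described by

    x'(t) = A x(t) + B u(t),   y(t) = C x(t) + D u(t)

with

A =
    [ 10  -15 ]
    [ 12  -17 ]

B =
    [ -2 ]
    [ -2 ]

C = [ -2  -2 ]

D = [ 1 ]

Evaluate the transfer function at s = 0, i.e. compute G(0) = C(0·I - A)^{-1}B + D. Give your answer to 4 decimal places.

2.6000

G(0) = C(-A)^{-1}B + D = -C A^{-1} B + D.
det A = 10, so A^{-1} = (1/10)·adj(A) = [[-17/10, 3/2], [-6/5, 1]]
A^{-1} B = [2/5, 2/5]^T
C A^{-1} B = -8/5
G(0) = D - C A^{-1} B = 1 - (-8/5) = 13/5 ≈ 2.6000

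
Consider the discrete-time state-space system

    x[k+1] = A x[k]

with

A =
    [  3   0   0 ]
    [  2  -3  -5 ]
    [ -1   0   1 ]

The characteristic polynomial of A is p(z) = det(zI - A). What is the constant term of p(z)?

Expand det(zI - A) for the 3×3 matrix.
p(z) = z^3 - z^2 - 9z + 9.
(Check: constant term = det(-A) = (-1)^3 det A = 9; coefficient of z^2 = -tr A = -1.)
The constant term is 9.

9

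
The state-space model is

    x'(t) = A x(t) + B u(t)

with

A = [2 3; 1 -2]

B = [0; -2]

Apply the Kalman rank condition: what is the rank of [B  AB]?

2

AB = [[-6], [4]]
Controllability matrix C = [B  AB] = [[0, -6], [-2, 4]]
det(C) = 0·4 - (-6)·(-2) = 0 - 12 = -12 ≠ 0, so rank(C) = 2.
rank(C) = 2 = n, so the pair (A, B) is completely controllable.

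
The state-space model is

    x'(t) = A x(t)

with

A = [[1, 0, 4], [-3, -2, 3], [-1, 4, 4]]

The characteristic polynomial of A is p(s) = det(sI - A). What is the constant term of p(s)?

Expand det(sI - A) for the 3×3 matrix.
p(s) = s^3 - 3s^2 - 14s + 76.
(Check: constant term = det(-A) = (-1)^3 det A = 76; coefficient of s^2 = -tr A = -3.)
The constant term is 76.

76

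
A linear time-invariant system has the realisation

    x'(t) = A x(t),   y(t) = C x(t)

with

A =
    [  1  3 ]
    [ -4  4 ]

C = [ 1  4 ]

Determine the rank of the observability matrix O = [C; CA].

2

CA = [[-15, 19]]
Observability matrix O = [C; CA] = [[1, 4], [-15, 19]]
det(O) = 1·19 - 4·(-15) = 19 - (-60) = 79 ≠ 0, so rank(O) = 2.
rank(O) = 2 = n, so the pair (A, C) is completely observable.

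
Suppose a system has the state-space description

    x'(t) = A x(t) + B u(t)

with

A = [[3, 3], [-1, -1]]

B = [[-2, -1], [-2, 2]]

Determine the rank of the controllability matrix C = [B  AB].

AB = [[-12, 3], [4, -1]]
Controllability matrix C = [B  AB] = [[-2, -1, -12, 3], [-2, 2, 4, -1]]
Take the 2×2 submatrix of C formed by columns 1, 2: [[-2, -1], [-2, 2]]. Its determinant is (-2)·2 - (-1)·(-2) = -4 - 2 = -6 ≠ 0.
So rank(C) ≥ 2; since C has 2 rows, rank(C) = 2.
rank(C) = 2 = n, so the pair (A, B) is completely controllable.

2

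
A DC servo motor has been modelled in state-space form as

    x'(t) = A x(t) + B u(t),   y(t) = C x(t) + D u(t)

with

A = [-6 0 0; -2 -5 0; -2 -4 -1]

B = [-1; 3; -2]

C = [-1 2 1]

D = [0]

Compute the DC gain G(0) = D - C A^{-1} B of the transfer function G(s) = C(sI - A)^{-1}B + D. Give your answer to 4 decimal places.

G(0) = C(-A)^{-1}B + D = -C A^{-1} B + D.
det A = -30, so A^{-1} = (1/-30)·adj(A) = [[-1/6, 0, 0], [1/15, -1/5, 0], [1/15, 4/5, -1]]
A^{-1} B = [1/6, -2/3, 13/3]^T
C A^{-1} B = 17/6
G(0) = D - C A^{-1} B = 0 - (17/6) = -17/6 ≈ -2.8333

-2.8333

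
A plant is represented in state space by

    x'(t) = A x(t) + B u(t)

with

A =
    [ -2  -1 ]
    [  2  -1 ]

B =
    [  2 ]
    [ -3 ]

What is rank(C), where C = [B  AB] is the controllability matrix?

2

AB = [[-1], [7]]
Controllability matrix C = [B  AB] = [[2, -1], [-3, 7]]
det(C) = 2·7 - (-1)·(-3) = 14 - 3 = 11 ≠ 0, so rank(C) = 2.
rank(C) = 2 = n, so the pair (A, B) is completely controllable.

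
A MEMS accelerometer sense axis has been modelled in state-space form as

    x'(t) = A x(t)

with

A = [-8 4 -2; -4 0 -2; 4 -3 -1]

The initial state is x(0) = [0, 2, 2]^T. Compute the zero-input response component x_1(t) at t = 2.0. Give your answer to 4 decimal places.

-0.0188

det(sI - A) = s^3 - (tr A)s^2 + (M11 + M22 + M33)s - det A, where Mii is the 2×2 principal minor of A obtained by deleting row i and column i.
tr A = (-8) + 0 + (-1) = -9; M11 = 0·(-1) - (-2)·(-3) = 0 - 6 = -6; M22 = (-8)·(-1) - (-2)·4 = 8 - (-8) = 16; M33 = (-8)·0 - 4·(-4) = 0 - (-16) = 16; sum of minors = 26.
det A = (-8)·(0·(-1) - (-2)·(-3)) - 4·((-4)·(-1) - (-2)·4) + (-2)·((-4)·(-3) - 0·4) = (-8)·(-6) - 4·12 + (-2)·12 = -24.
So p(s) = det(sI - A) = s^3 + 9s^2 + 26s + 24.
Rational-root test: any integer root divides 24. Testing small divisors, s = -2 works: p(-2) = -8 + 36 + (-52) + 24 = 0, so (s + 2) is a factor.
Dividing, p(s) = (s + 2)(s^2 + 7s + 12).
Factor s^2 + 7s + 12: two numbers with sum -7 and product 12 are -3 and -4, so s^2 + 7s + 12 = (s + 3)(s + 4).
Hence p(s) = (s + 2) (s + 3) (s + 4), with roots -4, -3, -2.
The eigenvalues -4, -3, -2 are distinct and real, so A is diagonalisable and x(t) = e^{At} x(0) = V diag(e^{λ_i t}) V^{-1} x(0), where the columns of V are the eigenvectors.
λ = -4: A - (-4)I = [[-4, 4, -2], [-4, 4, -2], [4, -3, 3]]. v must be orthogonal to every row; (row 1) × (row 3) = [6, 4, -4], so take v_1 = [3, 2, -2]^T.
λ = -3: A - (-3)I = [[-5, 4, -2], [-4, 3, -2], [4, -3, 2]]. v must be orthogonal to every row; (row 1) × (row 2) = [-2, -2, 1], so take v_2 = [2, 2, -1]^T.
λ = -2: A - (-2)I = [[-6, 4, -2], [-4, 2, -2], [4, -3, 1]]. v must be orthogonal to every row; (row 1) × (row 2) = [-4, -4, 4], so take v_3 = [-1, -1, 1]^T.
V = [v_1 v_2 v_3] = [[3, 2, -1], [2, 2, -1], [-2, -1, 1]] has det V = 1, so V^{-1} = adj(V)/det V = [[1, -1, 0], [0, 1, 1], [2, -1, 2]].
Modal coordinates z(0) = V^{-1} x(0): 1·0 + (-1)·2 + 0·2 = -2; 0·0 + 1·2 + 1·2 = 4; 2·0 + (-1)·2 + 2·2 = 2; so z(0) = [-2, 4, 2]^T.
x_1(t) = Σ_i (v_i)_1 · z_i(0) · e^{λ_i t} (row 1 of V times the modal terms).
x_1(2.0) = 3·(-2)·e^{-4·2.0} + 2·4·e^{-3·2.0} + (-1)·2·e^{-2·2.0} = (-6)·0.000335 + 8·0.002479 + (-2)·0.018316 = -0.0188.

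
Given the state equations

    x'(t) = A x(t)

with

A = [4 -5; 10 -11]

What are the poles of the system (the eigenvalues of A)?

det(sI - A) = s^2 - (tr A)s + det A, with tr A = 4 + (-11) = -7 and det A = 4·(-11) - (-5)·10 = -44 - (-50) = 6.
So p(s) = det(sI - A) = s^2 + 7s + 6.
Factor s^2 + 7s + 6: two numbers with sum -7 and product 6 are -1 and -6, so s^2 + 7s + 6 = (s + 1)(s + 6).
Hence p(s) = (s + 1) (s + 6), with roots -6, -1.
All eigenvalues have negative real part, so the system is asymptotically stable.

-6, -1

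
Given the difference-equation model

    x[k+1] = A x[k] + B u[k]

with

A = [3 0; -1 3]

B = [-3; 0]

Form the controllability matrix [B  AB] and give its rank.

AB = [[-9], [3]]
Controllability matrix C = [B  AB] = [[-3, -9], [0, 3]]
det(C) = (-3)·3 - (-9)·0 = -9 - 0 = -9 ≠ 0, so rank(C) = 2.
rank(C) = 2 = n, so the pair (A, B) is completely controllable.

2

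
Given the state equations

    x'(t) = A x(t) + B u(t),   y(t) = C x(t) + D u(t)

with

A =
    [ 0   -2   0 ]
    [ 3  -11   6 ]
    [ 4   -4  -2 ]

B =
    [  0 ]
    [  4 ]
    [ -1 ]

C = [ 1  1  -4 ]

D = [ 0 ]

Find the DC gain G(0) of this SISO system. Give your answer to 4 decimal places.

G(0) = C(-A)^{-1}B + D = -C A^{-1} B + D.
det A = -60, so A^{-1} = (1/-60)·adj(A) = [[-23/30, 1/15, 1/5], [-1/2, 0, 0], [-8/15, 2/15, -1/10]]
A^{-1} B = [1/15, 0, 19/30]^T
C A^{-1} B = -37/15
G(0) = D - C A^{-1} B = 0 - (-37/15) = 37/15 ≈ 2.4667

2.4667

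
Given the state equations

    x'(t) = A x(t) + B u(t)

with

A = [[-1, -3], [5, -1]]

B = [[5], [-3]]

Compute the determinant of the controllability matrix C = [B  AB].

AB = [[4], [28]]
Controllability matrix C = [B  AB] = [[5, 4], [-3, 28]]
det(C) = 5·28 - 4·(-3) = 140 - (-12) = 152
Since det(C) ≠ 0, rank(C) = 2 and the system is completely controllable.

152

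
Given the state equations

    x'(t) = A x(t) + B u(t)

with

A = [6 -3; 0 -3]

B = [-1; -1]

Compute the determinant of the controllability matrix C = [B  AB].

-6

AB = [[-3], [3]]
Controllability matrix C = [B  AB] = [[-1, -3], [-1, 3]]
det(C) = (-1)·3 - (-3)·(-1) = -3 - 3 = -6
Since det(C) ≠ 0, rank(C) = 2 and the system is completely controllable.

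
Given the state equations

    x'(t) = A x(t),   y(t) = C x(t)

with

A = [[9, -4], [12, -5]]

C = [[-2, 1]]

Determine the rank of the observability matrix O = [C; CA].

CA = [[-6, 3]]
Observability matrix O = [C; CA] = [[-2, 1], [-6, 3]]
Every row of O is a scalar multiple of row 1 = [-2, 1] (multipliers 1, 3), so the rows span a one-dimensional space.
O ≠ 0, hence rank(O) = 1.
rank(O) = 1 < n = 2, so the pair (A, C) is not completely observable.

1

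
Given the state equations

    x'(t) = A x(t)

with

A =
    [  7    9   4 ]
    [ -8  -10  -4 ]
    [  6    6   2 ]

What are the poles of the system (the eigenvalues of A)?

-2, -1, 2

det(sI - A) = s^3 - (tr A)s^2 + (M11 + M22 + M33)s - det A, where Mii is the 2×2 principal minor of A obtained by deleting row i and column i.
tr A = 7 + (-10) + 2 = -1; M11 = (-10)·2 - (-4)·6 = -20 - (-24) = 4; M22 = 7·2 - 4·6 = 14 - 24 = -10; M33 = 7·(-10) - 9·(-8) = -70 - (-72) = 2; sum of minors = -4.
det A = 7·((-10)·2 - (-4)·6) - 9·((-8)·2 - (-4)·6) + 4·((-8)·6 - (-10)·6) = 7·4 - 9·8 + 4·12 = 4.
So p(s) = det(sI - A) = s^3 + s^2 - 4s - 4.
Rational-root test: any integer root divides -4. Testing small divisors, s = -1 works: p(-1) = -1 + 1 + 4 + (-4) = 0, so (s + 1) is a factor.
Dividing, p(s) = (s + 1)(s^2 - 4).
Factor s^2 - 4: two numbers with sum 0 and product -4 are 2 and -2, so s^2 - 4 = (s - 2)(s + 2).
Hence p(s) = (s - 2) (s + 1) (s + 2), with roots -2, -1, 2.
At least one eigenvalue has non-negative real part, so the system is not asymptotically stable.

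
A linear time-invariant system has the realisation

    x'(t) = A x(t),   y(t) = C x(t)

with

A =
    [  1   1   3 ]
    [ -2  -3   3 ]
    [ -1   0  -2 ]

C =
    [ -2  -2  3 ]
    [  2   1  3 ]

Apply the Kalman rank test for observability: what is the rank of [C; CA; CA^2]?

CA = [[-1, 4, -18], [-3, -1, 3]]
CA^2 = [[9, -13, 45], [-4, 0, -18]]
Observability matrix O = [C; CA; CA^2] = [[-2, -2, 3], [2, 1, 3], [-1, 4, -18], [-3, -1, 3], [9, -13, 45], [-4, 0, -18]]
Take the 3×3 submatrix of O formed by rows 1, 2, 3: [[-2, -2, 3], [2, 1, 3], [-1, 4, -18]]. Its determinant is (-2)·(1·(-18) - 3·4) - (-2)·(2·(-18) - 3·(-1)) + 3·(2·4 - 1·(-1)) = (-2)·(-30) - (-2)·(-33) + 3·9 = 21 ≠ 0.
So rank(O) ≥ 3; since O has 3 columns, rank(O) = 3.
rank(O) = 3 = n, so the pair (A, C) is completely observable.

3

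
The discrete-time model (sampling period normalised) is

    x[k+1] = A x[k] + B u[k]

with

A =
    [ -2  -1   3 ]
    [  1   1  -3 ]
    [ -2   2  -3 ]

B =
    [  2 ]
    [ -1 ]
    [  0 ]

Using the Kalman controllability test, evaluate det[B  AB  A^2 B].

88

AB = [[-3], [1], [-6]]
A^2B = [[-13], [16], [26]]
Controllability matrix C = [B  AB  A^2B] = [[2, -3, -13], [-1, 1, 16], [0, -6, 26]]
Expanding along the first row, det(C) = 2·(1·26 - 16·(-6)) - (-3)·((-1)·26 - 16·0) + (-13)·((-1)·(-6) - 1·0) = 2·122 - (-3)·(-26) + (-13)·6 = 88
Since det(C) ≠ 0, rank(C) = 3 and the system is completely controllable.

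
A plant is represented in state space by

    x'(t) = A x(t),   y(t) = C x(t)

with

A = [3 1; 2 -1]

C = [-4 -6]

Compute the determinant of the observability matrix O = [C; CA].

-152

CA = [[-24, 2]]
Observability matrix O = [C; CA] = [[-4, -6], [-24, 2]]
det(O) = (-4)·2 - (-6)·(-24) = -8 - 144 = -152
Since det(O) ≠ 0, rank(O) = 2 and the system is completely observable.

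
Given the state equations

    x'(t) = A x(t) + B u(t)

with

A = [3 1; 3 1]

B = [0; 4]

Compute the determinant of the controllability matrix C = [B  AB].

AB = [[4], [4]]
Controllability matrix C = [B  AB] = [[0, 4], [4, 4]]
det(C) = 0·4 - 4·4 = 0 - 16 = -16
Since det(C) ≠ 0, rank(C) = 2 and the system is completely controllable.

-16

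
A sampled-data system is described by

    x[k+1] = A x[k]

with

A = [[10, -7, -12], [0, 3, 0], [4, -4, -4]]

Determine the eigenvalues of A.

2, 3, 4

det(zI - A) = z^3 - (tr A)z^2 + (M11 + M22 + M33)z - det A, where Mii is the 2×2 principal minor of A obtained by deleting row i and column i.
tr A = 10 + 3 + (-4) = 9; M11 = 3·(-4) - 0·(-4) = -12 - 0 = -12; M22 = 10·(-4) - (-12)·4 = -40 - (-48) = 8; M33 = 10·3 - (-7)·0 = 30 - 0 = 30; sum of minors = 26.
det A = 10·(3·(-4) - 0·(-4)) - (-7)·(0·(-4) - 0·4) + (-12)·(0·(-4) - 3·4) = 10·(-12) - (-7)·0 + (-12)·(-12) = 24.
So p(z) = det(zI - A) = z^3 - 9z^2 + 26z - 24.
Rational-root test: any integer root divides -24. Testing small divisors, z = 2 works: p(2) = 8 + (-36) + 52 + (-24) = 0, so (z - 2) is a factor.
Dividing, p(z) = (z - 2)(z^2 - 7z + 12).
Factor z^2 - 7z + 12: two numbers with sum 7 and product 12 are 4 and 3, so z^2 - 7z + 12 = (z - 4)(z - 3).
Hence p(z) = (z - 4) (z - 3) (z - 2), with roots 2, 3, 4.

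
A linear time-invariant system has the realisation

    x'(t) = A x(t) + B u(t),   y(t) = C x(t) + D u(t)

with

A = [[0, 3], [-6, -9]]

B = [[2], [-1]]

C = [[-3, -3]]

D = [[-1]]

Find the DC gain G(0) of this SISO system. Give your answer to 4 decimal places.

-1.5000

G(0) = C(-A)^{-1}B + D = -C A^{-1} B + D.
det A = 18, so A^{-1} = (1/18)·adj(A) = [[-1/2, -1/6], [1/3, 0]]
A^{-1} B = [-5/6, 2/3]^T
C A^{-1} B = 1/2
G(0) = D - C A^{-1} B = -1 - (1/2) = -3/2 ≈ -1.5000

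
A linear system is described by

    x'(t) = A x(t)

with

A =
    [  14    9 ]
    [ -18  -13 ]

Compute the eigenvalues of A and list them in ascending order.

-4, 5

det(sI - A) = s^2 - (tr A)s + det A, with tr A = 14 + (-13) = 1 and det A = 14·(-13) - 9·(-18) = -182 - (-162) = -20.
So p(s) = det(sI - A) = s^2 - s - 20.
Factor s^2 - s - 20: two numbers with sum 1 and product -20 are 5 and -4, so s^2 - s - 20 = (s - 5)(s + 4).
Hence p(s) = (s - 5) (s + 4), with roots -4, 5.
At least one eigenvalue has non-negative real part, so the system is not asymptotically stable.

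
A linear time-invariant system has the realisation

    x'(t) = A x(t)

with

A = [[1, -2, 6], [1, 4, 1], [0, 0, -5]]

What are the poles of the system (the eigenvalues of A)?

-5, 2, 3

det(sI - A) = s^3 - (tr A)s^2 + (M11 + M22 + M33)s - det A, where Mii is the 2×2 principal minor of A obtained by deleting row i and column i.
tr A = 1 + 4 + (-5) = 0; M11 = 4·(-5) - 1·0 = -20 - 0 = -20; M22 = 1·(-5) - 6·0 = -5 - 0 = -5; M33 = 1·4 - (-2)·1 = 4 - (-2) = 6; sum of minors = -19.
det A = 1·(4·(-5) - 1·0) - (-2)·(1·(-5) - 1·0) + 6·(1·0 - 4·0) = 1·(-20) - (-2)·(-5) + 6·0 = -30.
So p(s) = det(sI - A) = s^3 - 19s + 30.
Rational-root test: any integer root divides 30. Testing small divisors, s = 2 works: p(2) = 8 + 0 + (-38) + 30 = 0, so (s - 2) is a factor.
Dividing, p(s) = (s - 2)(s^2 + 2s - 15).
Factor s^2 + 2s - 15: two numbers with sum -2 and product -15 are 3 and -5, so s^2 + 2s - 15 = (s - 3)(s + 5).
Hence p(s) = (s - 3) (s - 2) (s + 5), with roots -5, 2, 3.
At least one eigenvalue has non-negative real part, so the system is not asymptotically stable.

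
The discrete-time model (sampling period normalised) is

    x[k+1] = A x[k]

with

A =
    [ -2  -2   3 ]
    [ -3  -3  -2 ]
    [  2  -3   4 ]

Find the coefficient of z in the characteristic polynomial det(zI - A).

-32

Expand det(zI - A) for the 3×3 matrix.
p(z) = z^3 + z^2 - 32z - 65.
(Check: constant term = det(-A) = (-1)^3 det A = -65; coefficient of z^2 = -tr A = 1.)
The coefficient of z is -32.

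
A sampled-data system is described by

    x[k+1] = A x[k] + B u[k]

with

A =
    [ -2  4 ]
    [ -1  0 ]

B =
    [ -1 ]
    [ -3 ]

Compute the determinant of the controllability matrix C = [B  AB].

AB = [[-10], [1]]
Controllability matrix C = [B  AB] = [[-1, -10], [-3, 1]]
det(C) = (-1)·1 - (-10)·(-3) = -1 - 30 = -31
Since det(C) ≠ 0, rank(C) = 2 and the system is completely controllable.

-31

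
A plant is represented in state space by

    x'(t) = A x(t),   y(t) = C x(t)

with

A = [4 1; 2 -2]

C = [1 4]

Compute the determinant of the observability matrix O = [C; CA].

CA = [[12, -7]]
Observability matrix O = [C; CA] = [[1, 4], [12, -7]]
det(O) = 1·(-7) - 4·12 = -7 - 48 = -55
Since det(O) ≠ 0, rank(O) = 2 and the system is completely observable.

-55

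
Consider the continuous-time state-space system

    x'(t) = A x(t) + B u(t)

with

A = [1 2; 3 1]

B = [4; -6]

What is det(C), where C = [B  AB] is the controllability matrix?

-24

AB = [[-8], [6]]
Controllability matrix C = [B  AB] = [[4, -8], [-6, 6]]
det(C) = 4·6 - (-8)·(-6) = 24 - 48 = -24
Since det(C) ≠ 0, rank(C) = 2 and the system is completely controllable.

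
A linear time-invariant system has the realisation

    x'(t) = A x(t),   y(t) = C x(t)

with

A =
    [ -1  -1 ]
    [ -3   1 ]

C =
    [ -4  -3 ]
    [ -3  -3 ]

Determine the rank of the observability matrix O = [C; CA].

2

CA = [[13, 1], [12, 0]]
Observability matrix O = [C; CA] = [[-4, -3], [-3, -3], [13, 1], [12, 0]]
Take the 2×2 submatrix of O formed by rows 1, 2: [[-4, -3], [-3, -3]]. Its determinant is (-4)·(-3) - (-3)·(-3) = 12 - 9 = 3 ≠ 0.
So rank(O) ≥ 2; since O has 2 columns, rank(O) = 2.
rank(O) = 2 = n, so the pair (A, C) is completely observable.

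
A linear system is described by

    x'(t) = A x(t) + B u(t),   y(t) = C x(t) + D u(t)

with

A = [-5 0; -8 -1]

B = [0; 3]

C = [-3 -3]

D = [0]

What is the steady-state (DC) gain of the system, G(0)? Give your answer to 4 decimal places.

-9.0000

G(0) = C(-A)^{-1}B + D = -C A^{-1} B + D.
det A = 5, so A^{-1} = (1/5)·adj(A) = [[-1/5, 0], [8/5, -1]]
A^{-1} B = [0, -3]^T
C A^{-1} B = 9
G(0) = D - C A^{-1} B = 0 - (9) = -9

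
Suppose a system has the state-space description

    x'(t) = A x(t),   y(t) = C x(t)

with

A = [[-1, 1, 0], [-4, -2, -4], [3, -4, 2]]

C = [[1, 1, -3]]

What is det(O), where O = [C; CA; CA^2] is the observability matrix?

-2772

CA = [[-14, 11, -10]]
CA^2 = [[-60, 4, -64]]
Observability matrix O = [C; CA; CA^2] = [[1, 1, -3], [-14, 11, -10], [-60, 4, -64]]
Expanding along the first row, det(O) = 1·(11·(-64) - (-10)·4) - 1·((-14)·(-64) - (-10)·(-60)) + (-3)·((-14)·4 - 11·(-60)) = 1·(-664) - 1·296 + (-3)·604 = -2772
Since det(O) ≠ 0, rank(O) = 3 and the system is completely observable.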